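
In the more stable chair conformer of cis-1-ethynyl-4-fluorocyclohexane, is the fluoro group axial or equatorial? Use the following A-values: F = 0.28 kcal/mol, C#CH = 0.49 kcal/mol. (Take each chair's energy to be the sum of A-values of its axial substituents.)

axial

C1 and C4 have opposite parity, so for the cis isomer the two substituents are one axial and one equatorial in each chair.
Chair I (fluoro axial, ethynyl equatorial): E = 0.28 kcal/mol.
Chair II (fluoro equatorial, ethynyl axial): E = 0.49 kcal/mol.
Chair I is the more stable (lower-energy) conformer, and in that chair the fluoro group is axial.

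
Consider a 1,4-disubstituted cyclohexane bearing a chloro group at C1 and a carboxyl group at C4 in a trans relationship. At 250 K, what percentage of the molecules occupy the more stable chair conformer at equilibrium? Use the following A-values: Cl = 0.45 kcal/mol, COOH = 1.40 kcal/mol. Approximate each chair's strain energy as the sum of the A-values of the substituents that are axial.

C1 and C4 have opposite parity, so for the trans isomer the two substituents are e,e in one chair and a,a in the other.
Chair I (chloro axial, carboxyl axial): E = 1.85 kcal/mol; chair II (chloro equatorial, carboxyl equatorial): E = 0.00 kcal/mol.
ΔG = 1.85 kcal/mol between the two chairs.
K = exp(ΔG/RT) with R = 1.987×10⁻³ kcal mol⁻¹ K⁻¹ and T = 250 K gives K ≈ 41.4.
Fraction in the lower-energy chair = K/(K+1) = 97.6%.

97.6%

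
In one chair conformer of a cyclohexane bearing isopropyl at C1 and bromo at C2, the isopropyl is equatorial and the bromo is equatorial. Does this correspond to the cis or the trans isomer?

trans

C1 and C2 have opposite parity, so their axial bonds point in opposite directions.
With opposite-parity carbons, two substituents on the same face are one axial and one equatorial; opposite faces give both axial or both equatorial.
Here the groups are equatorial/equatorial → opposite face → trans.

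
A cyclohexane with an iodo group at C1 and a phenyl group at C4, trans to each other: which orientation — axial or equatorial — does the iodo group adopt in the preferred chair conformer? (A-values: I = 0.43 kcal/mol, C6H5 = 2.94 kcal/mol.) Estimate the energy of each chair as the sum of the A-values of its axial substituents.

equatorial

C1 and C4 have opposite parity, so for the trans isomer the two substituents are e,e in one chair and a,a in the other.
Chair I (iodo axial, phenyl axial): E = 3.37 kcal/mol.
Chair II (iodo equatorial, phenyl equatorial): E = 0.00 kcal/mol.
Chair II is the more stable (lower-energy) conformer, and in that chair the iodo group is equatorial.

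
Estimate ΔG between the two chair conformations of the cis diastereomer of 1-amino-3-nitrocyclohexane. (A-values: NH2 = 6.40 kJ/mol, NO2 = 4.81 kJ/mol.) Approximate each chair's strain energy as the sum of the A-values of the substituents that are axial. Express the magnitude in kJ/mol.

C1 and C3 have the same parity, so for the cis isomer the two substituents are e,e in one chair and a,a in the other.
Chair I (amino axial, nitro axial): E = 11.21 kJ/mol.
Chair II (amino equatorial, nitro equatorial): E = 0.00 kJ/mol.
ΔE = 11.21 − 0.00 = 11.21 kJ/mol; chair II is more stable.

11.21 kJ/mol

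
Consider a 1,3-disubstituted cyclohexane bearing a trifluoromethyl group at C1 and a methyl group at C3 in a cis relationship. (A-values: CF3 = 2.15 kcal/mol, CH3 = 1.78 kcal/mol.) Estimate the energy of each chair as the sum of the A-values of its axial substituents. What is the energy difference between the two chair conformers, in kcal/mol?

3.93 kcal/mol

C1 and C3 have the same parity, so for the cis isomer the two substituents are e,e in one chair and a,a in the other.
Chair I (trifluoromethyl axial, methyl axial): E = 3.93 kcal/mol.
Chair II (trifluoromethyl equatorial, methyl equatorial): E = 0.00 kcal/mol.
ΔE = 3.93 − 0.00 = 3.93 kcal/mol; chair II is more stable.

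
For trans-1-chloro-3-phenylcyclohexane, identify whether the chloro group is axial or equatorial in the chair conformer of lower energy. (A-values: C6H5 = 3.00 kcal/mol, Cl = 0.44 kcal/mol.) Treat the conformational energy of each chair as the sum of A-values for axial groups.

C1 and C3 have the same parity, so for the trans isomer the two substituents are one axial and one equatorial in each chair.
Chair I (phenyl axial, chloro equatorial): E = 3.00 kcal/mol.
Chair II (phenyl equatorial, chloro axial): E = 0.44 kcal/mol.
Chair II is the more stable (lower-energy) conformer, and in that chair the chloro group is axial.

axial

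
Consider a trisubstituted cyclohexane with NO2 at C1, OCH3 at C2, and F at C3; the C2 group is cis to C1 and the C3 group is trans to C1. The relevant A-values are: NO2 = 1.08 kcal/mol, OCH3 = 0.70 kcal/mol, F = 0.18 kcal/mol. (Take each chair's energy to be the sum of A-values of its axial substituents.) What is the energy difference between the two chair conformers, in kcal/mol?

Chair I (nitro axial, methoxy equatorial, fluoro equatorial): E = 1.08 kcal/mol.
Chair II (nitro equatorial, methoxy axial, fluoro axial): E = 0.88 kcal/mol.
ΔE = 1.08 − 0.88 = 0.20 kcal/mol; chair II is more stable.

0.20 kcal/mol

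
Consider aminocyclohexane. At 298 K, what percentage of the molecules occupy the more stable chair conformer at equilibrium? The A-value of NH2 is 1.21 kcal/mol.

88.5%

One chair has the amino group axial (E = 1.21 kcal/mol) and the other has it equatorial (E = 0).
ΔG = 1.21 kcal/mol between the two chairs.
K = exp(ΔG/RT) with R = 1.987×10⁻³ kcal mol⁻¹ K⁻¹ and T = 298 K gives K ≈ 7.72.
Fraction in the lower-energy chair = K/(K+1) = 88.5%.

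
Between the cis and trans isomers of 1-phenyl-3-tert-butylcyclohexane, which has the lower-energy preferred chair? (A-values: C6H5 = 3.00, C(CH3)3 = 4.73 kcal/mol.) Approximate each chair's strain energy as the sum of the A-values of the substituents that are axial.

At 1,3 positions (parity same): cis → (e,e or a,a); trans → (a,e or e,a).
Best chair for cis: E = 0.00 kcal/mol; best chair for trans: E = 3.00 kcal/mol.
The cis isomer is lower by 3.00 kcal/mol.

cis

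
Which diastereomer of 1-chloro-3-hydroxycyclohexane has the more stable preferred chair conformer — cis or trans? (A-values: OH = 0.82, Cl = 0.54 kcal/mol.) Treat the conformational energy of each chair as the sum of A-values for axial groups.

At 1,3 positions (parity same): cis → (e,e or a,a); trans → (a,e or e,a).
Best chair for cis: E = 0.00 kcal/mol; best chair for trans: E = 0.54 kcal/mol.
The cis isomer is lower by 0.54 kcal/mol.

cis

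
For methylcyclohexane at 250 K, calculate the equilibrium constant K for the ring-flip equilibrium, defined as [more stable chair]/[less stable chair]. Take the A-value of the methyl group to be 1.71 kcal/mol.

K ≈ 31.3

One chair has the methyl group axial (E = 1.71 kcal/mol) and the other has it equatorial (E = 0).
ΔG = 1.71 kcal/mol between the two chairs.
K = exp(ΔG/RT) with R = 1.987×10⁻³ kcal mol⁻¹ K⁻¹ and T = 250 K gives K ≈ 31.3.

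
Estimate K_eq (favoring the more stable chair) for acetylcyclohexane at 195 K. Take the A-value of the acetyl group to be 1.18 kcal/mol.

K ≈ 21.0

One chair has the acetyl group axial (E = 1.18 kcal/mol) and the other has it equatorial (E = 0).
ΔG = 1.18 kcal/mol between the two chairs.
K = exp(ΔG/RT) with R = 1.987×10⁻³ kcal mol⁻¹ K⁻¹ and T = 195 K gives K ≈ 21.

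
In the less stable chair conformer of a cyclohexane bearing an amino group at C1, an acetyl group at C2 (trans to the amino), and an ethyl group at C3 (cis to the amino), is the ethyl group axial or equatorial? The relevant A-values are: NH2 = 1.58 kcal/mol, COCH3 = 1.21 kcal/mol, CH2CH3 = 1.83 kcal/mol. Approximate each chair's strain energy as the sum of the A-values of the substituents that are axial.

Chair I (amino axial, acetyl axial, ethyl axial): E = 4.62 kcal/mol.
Chair II (amino equatorial, acetyl equatorial, ethyl equatorial): E = 0.00 kcal/mol.
Chair I is the less stable (higher-energy) conformer, and in that chair the ethyl group is axial.

axial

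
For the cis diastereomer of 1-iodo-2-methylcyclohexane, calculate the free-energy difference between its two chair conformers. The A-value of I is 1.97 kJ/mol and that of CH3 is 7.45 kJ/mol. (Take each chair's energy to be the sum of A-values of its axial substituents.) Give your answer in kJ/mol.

5.48 kJ/mol

C1 and C2 have opposite parity, so for the cis isomer the two substituents are one axial and one equatorial in each chair.
Chair I (iodo axial, methyl equatorial): E = 1.97 kJ/mol.
Chair II (iodo equatorial, methyl axial): E = 7.45 kJ/mol.
ΔE = 7.45 − 1.97 = 5.48 kJ/mol; chair I is more stable.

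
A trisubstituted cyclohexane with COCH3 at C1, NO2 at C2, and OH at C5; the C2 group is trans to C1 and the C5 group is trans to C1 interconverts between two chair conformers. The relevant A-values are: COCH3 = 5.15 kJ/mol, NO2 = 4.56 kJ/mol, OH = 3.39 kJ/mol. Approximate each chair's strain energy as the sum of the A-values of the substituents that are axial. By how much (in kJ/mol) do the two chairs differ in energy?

6.32 kJ/mol

Chair I (acetyl axial, nitro axial, hydroxyl equatorial): E = 9.71 kJ/mol.
Chair II (acetyl equatorial, nitro equatorial, hydroxyl axial): E = 3.39 kJ/mol.
ΔE = 9.71 − 3.39 = 6.32 kJ/mol; chair II is more stable.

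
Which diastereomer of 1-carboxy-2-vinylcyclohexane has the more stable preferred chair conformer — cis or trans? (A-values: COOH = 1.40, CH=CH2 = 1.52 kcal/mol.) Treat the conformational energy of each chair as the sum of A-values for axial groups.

trans

At 1,2 positions (parity opposite): cis → (a,e or e,a); trans → (e,e or a,a).
Best chair for cis: E = 1.40 kcal/mol; best chair for trans: E = 0.00 kcal/mol.
The trans isomer is lower by 1.40 kcal/mol.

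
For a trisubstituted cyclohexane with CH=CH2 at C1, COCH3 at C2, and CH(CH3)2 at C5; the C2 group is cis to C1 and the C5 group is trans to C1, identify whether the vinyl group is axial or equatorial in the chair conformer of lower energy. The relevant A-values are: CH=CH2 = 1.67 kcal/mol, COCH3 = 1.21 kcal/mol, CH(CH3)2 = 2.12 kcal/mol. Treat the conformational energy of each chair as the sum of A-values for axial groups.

axial

Chair I (vinyl axial, acetyl equatorial, isopropyl equatorial): E = 1.67 kcal/mol.
Chair II (vinyl equatorial, acetyl axial, isopropyl axial): E = 3.33 kcal/mol.
Chair I is the more stable (lower-energy) conformer, and in that chair the vinyl group is axial.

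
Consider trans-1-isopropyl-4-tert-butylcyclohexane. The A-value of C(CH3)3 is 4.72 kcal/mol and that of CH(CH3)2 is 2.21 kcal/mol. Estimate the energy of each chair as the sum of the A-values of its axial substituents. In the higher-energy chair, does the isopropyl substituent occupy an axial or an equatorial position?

C1 and C4 have opposite parity, so for the trans isomer the two substituents are e,e in one chair and a,a in the other.
Chair I (tert-butyl axial, isopropyl axial): E = 6.93 kcal/mol.
Chair II (tert-butyl equatorial, isopropyl equatorial): E = 0.00 kcal/mol.
Chair I is the less stable (higher-energy) conformer, and in that chair the isopropyl group is axial.

axial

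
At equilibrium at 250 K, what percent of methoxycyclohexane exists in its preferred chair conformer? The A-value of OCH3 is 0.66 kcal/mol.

One chair has the methoxy group axial (E = 0.66 kcal/mol) and the other has it equatorial (E = 0).
ΔG = 0.66 kcal/mol between the two chairs.
K = exp(ΔG/RT) with R = 1.987×10⁻³ kcal mol⁻¹ K⁻¹ and T = 250 K gives K ≈ 3.78.
Fraction in the lower-energy chair = K/(K+1) = 79.1%.

79.1%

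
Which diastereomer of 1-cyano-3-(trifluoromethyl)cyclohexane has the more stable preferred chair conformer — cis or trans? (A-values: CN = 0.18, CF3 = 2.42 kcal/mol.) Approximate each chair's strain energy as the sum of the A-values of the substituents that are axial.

At 1,3 positions (parity same): cis → (e,e or a,a); trans → (a,e or e,a).
Best chair for cis: E = 0.00 kcal/mol; best chair for trans: E = 0.18 kcal/mol.
The cis isomer is lower by 0.18 kcal/mol.

cis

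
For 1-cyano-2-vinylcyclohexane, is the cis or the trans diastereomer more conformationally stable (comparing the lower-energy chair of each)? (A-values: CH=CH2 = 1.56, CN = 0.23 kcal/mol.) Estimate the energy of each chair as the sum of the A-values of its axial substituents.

At 1,2 positions (parity opposite): cis → (a,e or e,a); trans → (e,e or a,a).
Best chair for cis: E = 0.23 kcal/mol; best chair for trans: E = 0.00 kcal/mol.
The trans isomer is lower by 0.23 kcal/mol.

trans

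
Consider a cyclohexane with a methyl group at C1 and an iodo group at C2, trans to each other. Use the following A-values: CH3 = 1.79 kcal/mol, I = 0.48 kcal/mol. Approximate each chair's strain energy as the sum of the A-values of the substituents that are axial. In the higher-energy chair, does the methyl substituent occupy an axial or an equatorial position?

C1 and C2 have opposite parity, so for the trans isomer the two substituents are e,e in one chair and a,a in the other.
Chair I (methyl axial, iodo axial): E = 2.27 kcal/mol.
Chair II (methyl equatorial, iodo equatorial): E = 0.00 kcal/mol.
Chair I is the less stable (higher-energy) conformer, and in that chair the methyl group is axial.

axial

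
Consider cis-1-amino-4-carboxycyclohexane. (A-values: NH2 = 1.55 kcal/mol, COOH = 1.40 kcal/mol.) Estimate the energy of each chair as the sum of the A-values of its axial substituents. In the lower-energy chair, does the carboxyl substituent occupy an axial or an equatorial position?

C1 and C4 have opposite parity, so for the cis isomer the two substituents are one axial and one equatorial in each chair.
Chair I (amino axial, carboxyl equatorial): E = 1.55 kcal/mol.
Chair II (amino equatorial, carboxyl axial): E = 1.40 kcal/mol.
Chair II is the more stable (lower-energy) conformer, and in that chair the carboxyl group is axial.

axial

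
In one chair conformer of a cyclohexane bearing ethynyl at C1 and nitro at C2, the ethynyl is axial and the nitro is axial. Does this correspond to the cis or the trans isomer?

trans

C1 and C2 have opposite parity, so their axial bonds point in opposite directions.
With opposite-parity carbons, two substituents on the same face are one axial and one equatorial; opposite faces give both axial or both equatorial.
Here the groups are axial/axial → opposite face → trans.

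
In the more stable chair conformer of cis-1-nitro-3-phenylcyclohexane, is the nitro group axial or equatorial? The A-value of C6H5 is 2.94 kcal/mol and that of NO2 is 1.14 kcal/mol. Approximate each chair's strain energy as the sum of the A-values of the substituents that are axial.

equatorial

C1 and C3 have the same parity, so for the cis isomer the two substituents are e,e in one chair and a,a in the other.
Chair I (phenyl axial, nitro axial): E = 4.08 kcal/mol.
Chair II (phenyl equatorial, nitro equatorial): E = 0.00 kcal/mol.
Chair II is the more stable (lower-energy) conformer, and in that chair the nitro group is equatorial.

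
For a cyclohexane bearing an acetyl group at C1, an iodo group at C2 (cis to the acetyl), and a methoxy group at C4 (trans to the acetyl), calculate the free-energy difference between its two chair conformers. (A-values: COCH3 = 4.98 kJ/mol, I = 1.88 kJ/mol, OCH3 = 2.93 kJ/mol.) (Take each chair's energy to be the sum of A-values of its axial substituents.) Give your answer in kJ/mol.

Chair I (acetyl axial, iodo equatorial, methoxy axial): E = 7.91 kJ/mol.
Chair II (acetyl equatorial, iodo axial, methoxy equatorial): E = 1.88 kJ/mol.
ΔE = 7.91 − 1.88 = 6.03 kJ/mol; chair II is more stable.

6.03 kJ/mol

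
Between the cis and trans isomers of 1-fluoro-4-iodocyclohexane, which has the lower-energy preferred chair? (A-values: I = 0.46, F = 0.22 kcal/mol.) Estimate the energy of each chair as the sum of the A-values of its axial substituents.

At 1,4 positions (parity opposite): cis → (a,e or e,a); trans → (e,e or a,a).
Best chair for cis: E = 0.22 kcal/mol; best chair for trans: E = 0.00 kcal/mol.
The trans isomer is lower by 0.22 kcal/mol.

trans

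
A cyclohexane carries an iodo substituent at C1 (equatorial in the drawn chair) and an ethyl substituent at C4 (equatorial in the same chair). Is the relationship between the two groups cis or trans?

C1 and C4 have opposite parity, so their axial bonds point in opposite directions.
With opposite-parity carbons, two substituents on the same face are one axial and one equatorial; opposite faces give both axial or both equatorial.
Here the groups are equatorial/equatorial → opposite face → trans.

trans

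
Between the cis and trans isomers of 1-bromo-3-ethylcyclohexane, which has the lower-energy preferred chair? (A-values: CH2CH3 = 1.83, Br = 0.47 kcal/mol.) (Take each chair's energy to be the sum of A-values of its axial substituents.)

At 1,3 positions (parity same): cis → (e,e or a,a); trans → (a,e or e,a).
Best chair for cis: E = 0.00 kcal/mol; best chair for trans: E = 0.47 kcal/mol.
The cis isomer is lower by 0.47 kcal/mol.

cis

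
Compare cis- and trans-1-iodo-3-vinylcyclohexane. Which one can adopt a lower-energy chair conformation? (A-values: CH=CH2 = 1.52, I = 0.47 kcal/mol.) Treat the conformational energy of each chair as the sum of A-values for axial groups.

At 1,3 positions (parity same): cis → (e,e or a,a); trans → (a,e or e,a).
Best chair for cis: E = 0.00 kcal/mol; best chair for trans: E = 0.47 kcal/mol.
The cis isomer is lower by 0.47 kcal/mol.

cis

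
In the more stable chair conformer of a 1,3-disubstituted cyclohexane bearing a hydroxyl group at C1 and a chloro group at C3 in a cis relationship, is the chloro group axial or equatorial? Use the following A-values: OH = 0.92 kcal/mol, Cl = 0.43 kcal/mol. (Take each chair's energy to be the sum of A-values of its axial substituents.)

equatorial

C1 and C3 have the same parity, so for the cis isomer the two substituents are e,e in one chair and a,a in the other.
Chair I (hydroxyl axial, chloro axial): E = 1.35 kcal/mol.
Chair II (hydroxyl equatorial, chloro equatorial): E = 0.00 kcal/mol.
Chair II is the more stable (lower-energy) conformer, and in that chair the chloro group is equatorial.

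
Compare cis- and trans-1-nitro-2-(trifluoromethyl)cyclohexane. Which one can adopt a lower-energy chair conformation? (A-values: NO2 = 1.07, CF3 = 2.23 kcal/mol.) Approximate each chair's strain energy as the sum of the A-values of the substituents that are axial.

trans

At 1,2 positions (parity opposite): cis → (a,e or e,a); trans → (e,e or a,a).
Best chair for cis: E = 1.07 kcal/mol; best chair for trans: E = 0.00 kcal/mol.
The trans isomer is lower by 1.07 kcal/mol.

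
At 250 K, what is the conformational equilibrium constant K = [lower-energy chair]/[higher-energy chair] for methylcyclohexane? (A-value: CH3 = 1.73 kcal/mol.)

One chair has the methyl group axial (E = 1.73 kcal/mol) and the other has it equatorial (E = 0).
ΔG = 1.73 kcal/mol between the two chairs.
K = exp(ΔG/RT) with R = 1.987×10⁻³ kcal mol⁻¹ K⁻¹ and T = 250 K gives K ≈ 32.5.

K ≈ 32.5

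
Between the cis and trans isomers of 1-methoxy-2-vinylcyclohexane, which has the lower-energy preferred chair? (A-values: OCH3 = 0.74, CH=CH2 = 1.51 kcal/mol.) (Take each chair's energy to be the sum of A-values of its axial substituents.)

At 1,2 positions (parity opposite): cis → (a,e or e,a); trans → (e,e or a,a).
Best chair for cis: E = 0.74 kcal/mol; best chair for trans: E = 0.00 kcal/mol.
The trans isomer is lower by 0.74 kcal/mol.

trans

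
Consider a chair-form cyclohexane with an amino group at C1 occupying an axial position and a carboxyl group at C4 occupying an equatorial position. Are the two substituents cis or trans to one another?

cis

C1 and C4 have opposite parity, so their axial bonds point in opposite directions.
With opposite-parity carbons, two substituents on the same face are one axial and one equatorial; opposite faces give both axial or both equatorial.
Here the groups are axial/equatorial → same face → cis.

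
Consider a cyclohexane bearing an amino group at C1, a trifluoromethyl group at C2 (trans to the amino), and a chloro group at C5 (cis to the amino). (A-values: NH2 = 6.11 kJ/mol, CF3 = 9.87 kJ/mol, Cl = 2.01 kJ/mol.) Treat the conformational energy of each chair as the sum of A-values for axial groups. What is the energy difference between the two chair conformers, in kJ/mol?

17.99 kJ/mol

Chair I (amino axial, trifluoromethyl axial, chloro axial): E = 17.99 kJ/mol.
Chair II (amino equatorial, trifluoromethyl equatorial, chloro equatorial): E = 0.00 kJ/mol.
ΔE = 17.99 − 0.00 = 17.99 kJ/mol; chair II is more stable.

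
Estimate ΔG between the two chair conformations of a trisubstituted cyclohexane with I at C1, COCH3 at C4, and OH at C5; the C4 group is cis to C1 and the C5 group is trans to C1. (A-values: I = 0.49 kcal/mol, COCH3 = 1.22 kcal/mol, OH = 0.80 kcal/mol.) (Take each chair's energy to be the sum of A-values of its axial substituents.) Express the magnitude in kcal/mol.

Chair I (iodo axial, acetyl equatorial, hydroxyl equatorial): E = 0.49 kcal/mol.
Chair II (iodo equatorial, acetyl axial, hydroxyl axial): E = 2.02 kcal/mol.
ΔE = 2.02 − 0.49 = 1.53 kcal/mol; chair I is more stable.

1.53 kcal/mol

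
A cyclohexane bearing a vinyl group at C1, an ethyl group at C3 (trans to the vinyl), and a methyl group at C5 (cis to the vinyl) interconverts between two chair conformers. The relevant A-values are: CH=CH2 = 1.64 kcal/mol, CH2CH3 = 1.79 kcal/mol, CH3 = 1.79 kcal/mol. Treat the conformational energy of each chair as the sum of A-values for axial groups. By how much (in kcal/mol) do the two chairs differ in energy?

1.64 kcal/mol

Chair I (vinyl axial, ethyl equatorial, methyl axial): E = 3.43 kcal/mol.
Chair II (vinyl equatorial, ethyl axial, methyl equatorial): E = 1.79 kcal/mol.
ΔE = 3.43 − 1.79 = 1.64 kcal/mol; chair II is more stable.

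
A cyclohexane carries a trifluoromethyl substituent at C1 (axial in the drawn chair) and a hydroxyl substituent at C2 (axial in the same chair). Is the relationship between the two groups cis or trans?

trans

C1 and C2 have opposite parity, so their axial bonds point in opposite directions.
With opposite-parity carbons, two substituents on the same face are one axial and one equatorial; opposite faces give both axial or both equatorial.
Here the groups are axial/axial → opposite face → trans.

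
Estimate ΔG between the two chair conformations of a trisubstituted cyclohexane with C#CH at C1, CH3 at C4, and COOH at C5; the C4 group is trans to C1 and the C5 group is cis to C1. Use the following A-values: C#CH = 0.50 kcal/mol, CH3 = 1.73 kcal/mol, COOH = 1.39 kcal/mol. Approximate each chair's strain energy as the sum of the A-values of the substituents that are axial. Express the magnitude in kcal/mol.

Chair I (ethynyl axial, methyl axial, carboxyl axial): E = 3.62 kcal/mol.
Chair II (ethynyl equatorial, methyl equatorial, carboxyl equatorial): E = 0.00 kcal/mol.
ΔE = 3.62 − 0.00 = 3.62 kcal/mol; chair II is more stable.

3.62 kcal/mol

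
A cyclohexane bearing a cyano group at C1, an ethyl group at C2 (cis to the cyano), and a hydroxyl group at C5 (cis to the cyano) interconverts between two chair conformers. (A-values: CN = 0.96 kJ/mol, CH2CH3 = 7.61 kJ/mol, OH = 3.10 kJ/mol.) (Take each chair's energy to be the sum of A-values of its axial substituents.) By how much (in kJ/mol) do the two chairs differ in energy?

3.55 kJ/mol

Chair I (cyano axial, ethyl equatorial, hydroxyl axial): E = 4.06 kJ/mol.
Chair II (cyano equatorial, ethyl axial, hydroxyl equatorial): E = 7.61 kJ/mol.
ΔE = 7.61 − 4.06 = 3.55 kJ/mol; chair I is more stable.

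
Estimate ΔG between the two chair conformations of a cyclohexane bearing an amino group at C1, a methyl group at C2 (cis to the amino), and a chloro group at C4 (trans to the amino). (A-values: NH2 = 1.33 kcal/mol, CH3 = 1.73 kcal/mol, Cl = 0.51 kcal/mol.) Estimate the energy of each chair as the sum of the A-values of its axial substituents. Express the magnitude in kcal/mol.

0.11 kcal/mol

Chair I (amino axial, methyl equatorial, chloro axial): E = 1.84 kcal/mol.
Chair II (amino equatorial, methyl axial, chloro equatorial): E = 1.73 kcal/mol.
ΔE = 1.84 − 1.73 = 0.11 kcal/mol; chair II is more stable.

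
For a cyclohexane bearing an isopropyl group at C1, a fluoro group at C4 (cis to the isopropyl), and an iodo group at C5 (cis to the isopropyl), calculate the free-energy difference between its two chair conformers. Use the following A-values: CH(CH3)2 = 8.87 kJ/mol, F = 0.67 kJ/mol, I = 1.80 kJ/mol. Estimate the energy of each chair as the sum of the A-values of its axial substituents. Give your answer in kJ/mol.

10.00 kJ/mol

Chair I (isopropyl axial, fluoro equatorial, iodo axial): E = 10.67 kJ/mol.
Chair II (isopropyl equatorial, fluoro axial, iodo equatorial): E = 0.67 kJ/mol.
ΔE = 10.67 − 0.67 = 10.00 kJ/mol; chair II is more stable.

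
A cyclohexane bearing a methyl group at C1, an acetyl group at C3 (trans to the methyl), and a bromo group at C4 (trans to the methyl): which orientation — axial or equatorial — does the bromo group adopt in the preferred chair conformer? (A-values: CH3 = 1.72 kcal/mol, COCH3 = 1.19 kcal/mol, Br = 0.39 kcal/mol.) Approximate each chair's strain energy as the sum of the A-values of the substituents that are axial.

Chair I (methyl axial, acetyl equatorial, bromo axial): E = 2.11 kcal/mol.
Chair II (methyl equatorial, acetyl axial, bromo equatorial): E = 1.19 kcal/mol.
Chair II is the more stable (lower-energy) conformer, and in that chair the bromo group is equatorial.

equatorial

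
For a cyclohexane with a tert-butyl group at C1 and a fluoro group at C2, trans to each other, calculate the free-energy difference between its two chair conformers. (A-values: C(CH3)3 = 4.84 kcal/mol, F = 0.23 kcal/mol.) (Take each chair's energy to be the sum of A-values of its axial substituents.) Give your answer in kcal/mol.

C1 and C2 have opposite parity, so for the trans isomer the two substituents are e,e in one chair and a,a in the other.
Chair I (tert-butyl axial, fluoro axial): E = 5.07 kcal/mol.
Chair II (tert-butyl equatorial, fluoro equatorial): E = 0.00 kcal/mol.
ΔE = 5.07 − 0.00 = 5.07 kcal/mol; chair II is more stable.

5.07 kcal/mol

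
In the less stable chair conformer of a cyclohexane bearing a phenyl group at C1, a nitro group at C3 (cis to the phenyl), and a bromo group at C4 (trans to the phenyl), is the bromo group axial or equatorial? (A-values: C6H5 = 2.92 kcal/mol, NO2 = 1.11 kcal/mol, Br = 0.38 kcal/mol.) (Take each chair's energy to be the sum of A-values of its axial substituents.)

axial

Chair I (phenyl axial, nitro axial, bromo axial): E = 4.41 kcal/mol.
Chair II (phenyl equatorial, nitro equatorial, bromo equatorial): E = 0.00 kcal/mol.
Chair I is the less stable (higher-energy) conformer, and in that chair the bromo group is axial.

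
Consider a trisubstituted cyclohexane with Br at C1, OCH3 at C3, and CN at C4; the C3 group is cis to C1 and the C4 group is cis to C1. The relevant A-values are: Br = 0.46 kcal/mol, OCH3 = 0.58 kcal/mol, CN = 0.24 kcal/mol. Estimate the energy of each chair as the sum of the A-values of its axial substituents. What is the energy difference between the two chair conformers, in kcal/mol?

0.80 kcal/mol

Chair I (bromo axial, methoxy axial, cyano equatorial): E = 1.04 kcal/mol.
Chair II (bromo equatorial, methoxy equatorial, cyano axial): E = 0.24 kcal/mol.
ΔE = 1.04 − 0.24 = 0.80 kcal/mol; chair II is more stable.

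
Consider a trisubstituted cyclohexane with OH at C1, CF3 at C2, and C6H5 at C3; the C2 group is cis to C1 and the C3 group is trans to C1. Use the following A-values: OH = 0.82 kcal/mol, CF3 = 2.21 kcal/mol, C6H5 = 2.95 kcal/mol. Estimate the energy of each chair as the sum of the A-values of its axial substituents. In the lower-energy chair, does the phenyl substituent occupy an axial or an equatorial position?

equatorial

Chair I (hydroxyl axial, trifluoromethyl equatorial, phenyl equatorial): E = 0.82 kcal/mol.
Chair II (hydroxyl equatorial, trifluoromethyl axial, phenyl axial): E = 5.16 kcal/mol.
Chair I is the more stable (lower-energy) conformer, and in that chair the phenyl group is equatorial.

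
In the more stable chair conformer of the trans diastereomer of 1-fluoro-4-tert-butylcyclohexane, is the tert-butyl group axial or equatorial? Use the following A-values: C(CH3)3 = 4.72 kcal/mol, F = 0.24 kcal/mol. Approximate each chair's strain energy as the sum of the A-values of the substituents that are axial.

equatorial

C1 and C4 have opposite parity, so for the trans isomer the two substituents are e,e in one chair and a,a in the other.
Chair I (tert-butyl axial, fluoro axial): E = 4.96 kcal/mol.
Chair II (tert-butyl equatorial, fluoro equatorial): E = 0.00 kcal/mol.
Chair II is the more stable (lower-energy) conformer, and in that chair the tert-butyl group is equatorial.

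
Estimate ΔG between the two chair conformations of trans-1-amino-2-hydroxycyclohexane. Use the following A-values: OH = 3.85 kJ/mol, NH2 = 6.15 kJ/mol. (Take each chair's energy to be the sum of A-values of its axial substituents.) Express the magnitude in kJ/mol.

10.00 kJ/mol

C1 and C2 have opposite parity, so for the trans isomer the two substituents are e,e in one chair and a,a in the other.
Chair I (hydroxyl axial, amino axial): E = 10.00 kJ/mol.
Chair II (hydroxyl equatorial, amino equatorial): E = 0.00 kJ/mol.
ΔE = 10.00 − 0.00 = 10.00 kJ/mol; chair II is more stable.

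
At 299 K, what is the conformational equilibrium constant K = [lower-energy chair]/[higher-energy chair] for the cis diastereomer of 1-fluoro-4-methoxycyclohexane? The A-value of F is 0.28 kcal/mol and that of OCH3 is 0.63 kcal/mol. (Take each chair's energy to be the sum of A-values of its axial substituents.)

K ≈ 1.80

C1 and C4 have opposite parity, so for the cis isomer the two substituents are one axial and one equatorial in each chair.
Chair I (fluoro axial, methoxy equatorial): E = 0.28 kcal/mol; chair II (fluoro equatorial, methoxy axial): E = 0.63 kcal/mol.
ΔG = 0.35 kcal/mol between the two chairs.
K = exp(ΔG/RT) with R = 1.987×10⁻³ kcal mol⁻¹ K⁻¹ and T = 299 K gives K ≈ 1.8.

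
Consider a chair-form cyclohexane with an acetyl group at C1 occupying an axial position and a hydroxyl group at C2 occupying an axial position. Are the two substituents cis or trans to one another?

C1 and C2 have opposite parity, so their axial bonds point in opposite directions.
With opposite-parity carbons, two substituents on the same face are one axial and one equatorial; opposite faces give both axial or both equatorial.
Here the groups are axial/axial → opposite face → trans.

trans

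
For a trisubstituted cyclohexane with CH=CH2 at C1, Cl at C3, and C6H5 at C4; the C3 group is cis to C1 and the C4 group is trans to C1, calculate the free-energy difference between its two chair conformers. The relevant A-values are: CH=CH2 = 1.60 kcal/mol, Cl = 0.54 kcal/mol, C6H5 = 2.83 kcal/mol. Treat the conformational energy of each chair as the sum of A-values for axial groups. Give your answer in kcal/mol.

4.97 kcal/mol

Chair I (vinyl axial, chloro axial, phenyl axial): E = 4.97 kcal/mol.
Chair II (vinyl equatorial, chloro equatorial, phenyl equatorial): E = 0.00 kcal/mol.
ΔE = 4.97 − 0.00 = 4.97 kcal/mol; chair II is more stable.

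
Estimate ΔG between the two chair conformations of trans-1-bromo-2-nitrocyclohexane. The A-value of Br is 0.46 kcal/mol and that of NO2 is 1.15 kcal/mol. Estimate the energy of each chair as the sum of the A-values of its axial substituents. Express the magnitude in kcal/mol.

C1 and C2 have opposite parity, so for the trans isomer the two substituents are e,e in one chair and a,a in the other.
Chair I (bromo axial, nitro axial): E = 1.61 kcal/mol.
Chair II (bromo equatorial, nitro equatorial): E = 0.00 kcal/mol.
ΔE = 1.61 − 0.00 = 1.61 kcal/mol; chair II is more stable.

1.61 kcal/mol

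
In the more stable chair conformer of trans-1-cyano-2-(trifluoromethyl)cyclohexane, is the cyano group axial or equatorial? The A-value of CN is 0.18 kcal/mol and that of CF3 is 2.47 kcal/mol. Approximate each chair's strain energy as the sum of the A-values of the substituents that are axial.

equatorial

C1 and C2 have opposite parity, so for the trans isomer the two substituents are e,e in one chair and a,a in the other.
Chair I (cyano axial, trifluoromethyl axial): E = 2.65 kcal/mol.
Chair II (cyano equatorial, trifluoromethyl equatorial): E = 0.00 kcal/mol.
Chair II is the more stable (lower-energy) conformer, and in that chair the cyano group is equatorial.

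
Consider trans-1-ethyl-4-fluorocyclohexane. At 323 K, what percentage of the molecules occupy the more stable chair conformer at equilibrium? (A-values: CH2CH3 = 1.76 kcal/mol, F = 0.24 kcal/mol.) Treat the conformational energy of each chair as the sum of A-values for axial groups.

95.8%

C1 and C4 have opposite parity, so for the trans isomer the two substituents are e,e in one chair and a,a in the other.
Chair I (ethyl axial, fluoro axial): E = 2.00 kcal/mol; chair II (ethyl equatorial, fluoro equatorial): E = 0.00 kcal/mol.
ΔG = 2.00 kcal/mol between the two chairs.
K = exp(ΔG/RT) with R = 1.987×10⁻³ kcal mol⁻¹ K⁻¹ and T = 323 K gives K ≈ 22.6.
Fraction in the lower-energy chair = K/(K+1) = 95.8%.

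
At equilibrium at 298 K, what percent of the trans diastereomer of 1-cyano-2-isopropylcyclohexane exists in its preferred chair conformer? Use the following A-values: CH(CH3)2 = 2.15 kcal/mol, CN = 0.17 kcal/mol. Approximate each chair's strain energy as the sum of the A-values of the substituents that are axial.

98.1%

C1 and C2 have opposite parity, so for the trans isomer the two substituents are e,e in one chair and a,a in the other.
Chair I (isopropyl axial, cyano axial): E = 2.32 kcal/mol; chair II (isopropyl equatorial, cyano equatorial): E = 0.00 kcal/mol.
ΔG = 2.32 kcal/mol between the two chairs.
K = exp(ΔG/RT) with R = 1.987×10⁻³ kcal mol⁻¹ K⁻¹ and T = 298 K gives K ≈ 50.3.
Fraction in the lower-energy chair = K/(K+1) = 98.1%.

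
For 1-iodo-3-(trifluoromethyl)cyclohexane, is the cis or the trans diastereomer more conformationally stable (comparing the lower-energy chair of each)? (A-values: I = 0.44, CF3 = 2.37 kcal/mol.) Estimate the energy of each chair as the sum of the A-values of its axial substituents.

cis

At 1,3 positions (parity same): cis → (e,e or a,a); trans → (a,e or e,a).
Best chair for cis: E = 0.00 kcal/mol; best chair for trans: E = 0.44 kcal/mol.
The cis isomer is lower by 0.44 kcal/mol.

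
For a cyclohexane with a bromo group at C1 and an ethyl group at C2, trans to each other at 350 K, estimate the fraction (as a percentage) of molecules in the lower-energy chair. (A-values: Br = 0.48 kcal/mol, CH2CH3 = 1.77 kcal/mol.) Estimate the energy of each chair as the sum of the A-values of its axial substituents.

96.2%

C1 and C2 have opposite parity, so for the trans isomer the two substituents are e,e in one chair and a,a in the other.
Chair I (bromo axial, ethyl axial): E = 2.25 kcal/mol; chair II (bromo equatorial, ethyl equatorial): E = 0.00 kcal/mol.
ΔG = 2.25 kcal/mol between the two chairs.
K = exp(ΔG/RT) with R = 1.987×10⁻³ kcal mol⁻¹ K⁻¹ and T = 350 K gives K ≈ 25.4.
Fraction in the lower-energy chair = K/(K+1) = 96.2%.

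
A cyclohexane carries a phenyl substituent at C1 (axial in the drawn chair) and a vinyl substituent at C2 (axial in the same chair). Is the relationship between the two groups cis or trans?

C1 and C2 have opposite parity, so their axial bonds point in opposite directions.
With opposite-parity carbons, two substituents on the same face are one axial and one equatorial; opposite faces give both axial or both equatorial.
Here the groups are axial/axial → opposite face → trans.

trans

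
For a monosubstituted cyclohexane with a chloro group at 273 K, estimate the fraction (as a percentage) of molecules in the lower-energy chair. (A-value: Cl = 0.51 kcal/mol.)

71.9%

One chair has the chloro group axial (E = 0.51 kcal/mol) and the other has it equatorial (E = 0).
ΔG = 0.51 kcal/mol between the two chairs.
K = exp(ΔG/RT) with R = 1.987×10⁻³ kcal mol⁻¹ K⁻¹ and T = 273 K gives K ≈ 2.56.
Fraction in the lower-energy chair = K/(K+1) = 71.9%.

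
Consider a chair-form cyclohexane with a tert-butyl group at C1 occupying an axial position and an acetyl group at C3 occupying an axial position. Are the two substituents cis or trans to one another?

C1 and C3 have the same parity, so their axial bonds point in the same direction.
With same-parity carbons, two substituents on the same face are both axial or both equatorial; opposite faces give one of each.
Here the groups are axial/axial → same face → cis.

cis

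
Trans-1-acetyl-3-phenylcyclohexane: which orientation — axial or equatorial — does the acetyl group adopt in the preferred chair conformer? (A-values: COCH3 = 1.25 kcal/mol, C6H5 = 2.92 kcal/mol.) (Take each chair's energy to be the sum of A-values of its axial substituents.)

C1 and C3 have the same parity, so for the trans isomer the two substituents are one axial and one equatorial in each chair.
Chair I (acetyl axial, phenyl equatorial): E = 1.25 kcal/mol.
Chair II (acetyl equatorial, phenyl axial): E = 2.92 kcal/mol.
Chair I is the more stable (lower-energy) conformer, and in that chair the acetyl group is axial.

axial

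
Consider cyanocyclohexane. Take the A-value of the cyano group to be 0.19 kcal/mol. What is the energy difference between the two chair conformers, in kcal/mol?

0.19 kcal/mol

A monosubstituted cyclohexane has one chair with the cyano group axial (E = A = 0.19 kcal/mol) and one with it equatorial (E = 0).
ΔE = 0.19 − 0 = 0.19 kcal/mol.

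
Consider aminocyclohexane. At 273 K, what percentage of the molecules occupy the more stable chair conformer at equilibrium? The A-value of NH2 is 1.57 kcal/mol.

One chair has the amino group axial (E = 1.57 kcal/mol) and the other has it equatorial (E = 0).
ΔG = 1.57 kcal/mol between the two chairs.
K = exp(ΔG/RT) with R = 1.987×10⁻³ kcal mol⁻¹ K⁻¹ and T = 273 K gives K ≈ 18.1.
Fraction in the lower-energy chair = K/(K+1) = 94.8%.

94.8%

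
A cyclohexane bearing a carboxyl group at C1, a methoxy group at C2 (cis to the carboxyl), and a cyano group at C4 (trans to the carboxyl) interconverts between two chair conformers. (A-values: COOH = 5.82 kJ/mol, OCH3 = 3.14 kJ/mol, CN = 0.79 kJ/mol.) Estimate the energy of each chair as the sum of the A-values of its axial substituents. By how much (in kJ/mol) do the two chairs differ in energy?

3.47 kJ/mol

Chair I (carboxyl axial, methoxy equatorial, cyano axial): E = 6.61 kJ/mol.
Chair II (carboxyl equatorial, methoxy axial, cyano equatorial): E = 3.14 kJ/mol.
ΔE = 6.61 − 3.14 = 3.47 kJ/mol; chair II is more stable.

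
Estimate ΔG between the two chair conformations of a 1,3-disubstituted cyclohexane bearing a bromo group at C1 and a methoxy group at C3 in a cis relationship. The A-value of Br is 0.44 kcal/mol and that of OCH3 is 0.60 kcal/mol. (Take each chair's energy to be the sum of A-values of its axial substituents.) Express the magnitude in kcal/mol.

C1 and C3 have the same parity, so for the cis isomer the two substituents are e,e in one chair and a,a in the other.
Chair I (bromo axial, methoxy axial): E = 1.04 kcal/mol.
Chair II (bromo equatorial, methoxy equatorial): E = 0.00 kcal/mol.
ΔE = 1.04 − 0.00 = 1.04 kcal/mol; chair II is more stable.

1.04 kcal/mol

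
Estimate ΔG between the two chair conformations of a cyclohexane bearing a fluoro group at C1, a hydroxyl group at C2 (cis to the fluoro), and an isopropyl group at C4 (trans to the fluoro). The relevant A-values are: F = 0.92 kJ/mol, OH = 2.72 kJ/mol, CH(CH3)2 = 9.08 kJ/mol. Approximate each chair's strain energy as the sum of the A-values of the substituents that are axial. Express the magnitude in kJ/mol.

Chair I (fluoro axial, hydroxyl equatorial, isopropyl axial): E = 10.00 kJ/mol.
Chair II (fluoro equatorial, hydroxyl axial, isopropyl equatorial): E = 2.72 kJ/mol.
ΔE = 10.00 − 2.72 = 7.28 kJ/mol; chair II is more stable.

7.28 kJ/mol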